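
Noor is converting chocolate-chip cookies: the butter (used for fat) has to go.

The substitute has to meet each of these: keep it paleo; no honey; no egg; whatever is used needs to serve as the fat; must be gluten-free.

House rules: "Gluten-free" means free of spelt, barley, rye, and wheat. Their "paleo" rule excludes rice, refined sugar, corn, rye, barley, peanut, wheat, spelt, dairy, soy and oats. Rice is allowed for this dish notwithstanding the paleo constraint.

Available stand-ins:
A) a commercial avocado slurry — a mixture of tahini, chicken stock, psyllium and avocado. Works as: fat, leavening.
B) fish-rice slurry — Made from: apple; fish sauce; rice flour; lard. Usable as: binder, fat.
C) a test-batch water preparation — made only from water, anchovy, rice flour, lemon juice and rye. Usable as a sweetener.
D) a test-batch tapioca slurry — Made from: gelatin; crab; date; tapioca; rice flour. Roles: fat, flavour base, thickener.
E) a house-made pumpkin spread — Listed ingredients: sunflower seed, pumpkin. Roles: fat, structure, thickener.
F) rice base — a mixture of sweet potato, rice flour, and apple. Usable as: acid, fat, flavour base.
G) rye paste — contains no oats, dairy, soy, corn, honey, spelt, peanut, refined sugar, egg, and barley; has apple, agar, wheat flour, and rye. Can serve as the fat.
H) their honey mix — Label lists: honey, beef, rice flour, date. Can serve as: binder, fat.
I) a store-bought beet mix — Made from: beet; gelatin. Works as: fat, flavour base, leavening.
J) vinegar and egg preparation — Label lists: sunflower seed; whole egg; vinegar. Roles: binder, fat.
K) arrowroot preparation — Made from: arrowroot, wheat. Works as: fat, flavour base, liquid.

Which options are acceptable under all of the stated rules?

A, B, D, E, F, I

A: chicken stock and tahini etc. — none of it excluded — keep
B: rice is permitted under the paleo carve-out; nothing else excluded — OK
C: not usable as a fat; has rye, so not gluten-free (and 1 more) — no
D: rice is permitted under the paleo carve-out; nothing else excluded — valid
E: gluten-free, paleo — keep
F: rice is permitted under the paleo carve-out; nothing else excluded — keep
G: has rye, so not gluten-free; has rye, so not paleo — out
H: has honey, so not honey-free — out
I: no honey, no egg — valid
J: has whole egg, so not egg-free — no
K: has wheat, so not gluten-free; has wheat, so not paleo — reject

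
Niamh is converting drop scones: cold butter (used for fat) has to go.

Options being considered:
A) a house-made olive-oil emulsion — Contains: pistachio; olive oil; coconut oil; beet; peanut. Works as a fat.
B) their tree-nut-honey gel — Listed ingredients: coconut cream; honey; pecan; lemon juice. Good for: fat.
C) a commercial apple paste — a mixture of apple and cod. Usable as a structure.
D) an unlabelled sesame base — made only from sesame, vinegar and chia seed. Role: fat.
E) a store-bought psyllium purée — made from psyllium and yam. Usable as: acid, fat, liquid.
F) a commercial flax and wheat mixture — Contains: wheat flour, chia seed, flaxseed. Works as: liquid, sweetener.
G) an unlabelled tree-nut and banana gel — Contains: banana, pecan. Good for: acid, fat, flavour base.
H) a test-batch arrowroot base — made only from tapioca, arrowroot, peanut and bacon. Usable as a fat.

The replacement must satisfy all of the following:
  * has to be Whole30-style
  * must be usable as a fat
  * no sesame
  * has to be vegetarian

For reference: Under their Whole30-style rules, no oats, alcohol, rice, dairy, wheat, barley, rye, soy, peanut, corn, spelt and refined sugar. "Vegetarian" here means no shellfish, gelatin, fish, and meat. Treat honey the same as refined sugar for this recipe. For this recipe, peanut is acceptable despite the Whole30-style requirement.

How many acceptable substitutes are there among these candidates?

A: peanut is permitted under the Whole30-style carve-out; nothing else excluded — keep
B: has honey, so not Whole30-style — no
C: not usable as a fat; has cod, so not vegetarian — reject
D: has sesame, so not sesame-free — reject
E: Whole30-style, vegetarian — keep
F: not usable as a fat; has wheat flour, so not Whole30-style — no
G: all constraints satisfied — keep
H: has bacon, so not vegetarian — no

3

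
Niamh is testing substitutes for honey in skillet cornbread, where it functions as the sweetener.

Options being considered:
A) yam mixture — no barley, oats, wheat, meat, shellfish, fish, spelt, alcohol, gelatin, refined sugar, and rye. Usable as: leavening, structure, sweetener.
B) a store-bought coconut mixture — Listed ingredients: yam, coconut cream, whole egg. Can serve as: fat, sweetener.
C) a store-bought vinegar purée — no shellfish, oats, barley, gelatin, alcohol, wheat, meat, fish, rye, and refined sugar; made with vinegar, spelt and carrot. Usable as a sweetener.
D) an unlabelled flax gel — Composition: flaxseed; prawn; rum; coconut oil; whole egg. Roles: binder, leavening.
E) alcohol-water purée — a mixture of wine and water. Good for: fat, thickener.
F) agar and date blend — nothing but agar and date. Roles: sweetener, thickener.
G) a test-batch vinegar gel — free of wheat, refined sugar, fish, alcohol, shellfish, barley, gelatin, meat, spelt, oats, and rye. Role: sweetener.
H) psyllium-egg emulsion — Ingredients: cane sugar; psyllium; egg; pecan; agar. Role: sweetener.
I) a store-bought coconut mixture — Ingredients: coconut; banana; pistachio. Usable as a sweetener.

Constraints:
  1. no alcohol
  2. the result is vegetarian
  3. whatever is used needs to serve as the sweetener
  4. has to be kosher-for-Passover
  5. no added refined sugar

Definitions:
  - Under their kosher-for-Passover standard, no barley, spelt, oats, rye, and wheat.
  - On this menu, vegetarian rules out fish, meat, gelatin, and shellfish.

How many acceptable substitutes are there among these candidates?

A: kosher-for-Passover, no refined sugar — OK
B: only coconut cream, whole egg and yam; none excluded — keep
C: has spelt, so not kosher-for-Passover — no
D: not usable as a sweetener; has prawn, so not vegetarian (and 1 more) — reject
E: not usable as a sweetener; has wine, so not alcohol-free — reject
F: vegetarian, kosher-for-Passover — valid
G: vegetarian, no refined sugar — valid
H: has cane sugar, so not no-added-sugar — reject
I: all constraints satisfied — keep

5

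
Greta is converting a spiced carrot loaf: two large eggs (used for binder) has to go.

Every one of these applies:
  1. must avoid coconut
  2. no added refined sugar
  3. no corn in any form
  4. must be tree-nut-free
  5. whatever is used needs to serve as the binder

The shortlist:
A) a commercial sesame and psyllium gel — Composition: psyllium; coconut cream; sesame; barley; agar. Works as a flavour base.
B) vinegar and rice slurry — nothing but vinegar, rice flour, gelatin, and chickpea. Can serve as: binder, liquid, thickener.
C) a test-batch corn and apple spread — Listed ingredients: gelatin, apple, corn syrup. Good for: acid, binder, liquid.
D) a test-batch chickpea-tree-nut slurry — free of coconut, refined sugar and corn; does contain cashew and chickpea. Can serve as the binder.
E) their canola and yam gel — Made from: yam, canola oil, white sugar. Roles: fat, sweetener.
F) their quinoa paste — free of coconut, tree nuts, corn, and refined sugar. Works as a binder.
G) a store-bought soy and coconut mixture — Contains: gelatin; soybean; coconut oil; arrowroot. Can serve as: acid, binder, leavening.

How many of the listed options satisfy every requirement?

A: not usable as a binder; has coconut cream, so not coconut-free — reject
B: all constraints satisfied — keep
C: has corn syrup, so not corn-free — reject
D: has cashew, so not tree-nut-free — no
E: not usable as a binder; has white sugar, so not no-added-sugar — out
F: no tree nuts, no coconut — OK
G: has coconut oil, so not coconut-free — no

2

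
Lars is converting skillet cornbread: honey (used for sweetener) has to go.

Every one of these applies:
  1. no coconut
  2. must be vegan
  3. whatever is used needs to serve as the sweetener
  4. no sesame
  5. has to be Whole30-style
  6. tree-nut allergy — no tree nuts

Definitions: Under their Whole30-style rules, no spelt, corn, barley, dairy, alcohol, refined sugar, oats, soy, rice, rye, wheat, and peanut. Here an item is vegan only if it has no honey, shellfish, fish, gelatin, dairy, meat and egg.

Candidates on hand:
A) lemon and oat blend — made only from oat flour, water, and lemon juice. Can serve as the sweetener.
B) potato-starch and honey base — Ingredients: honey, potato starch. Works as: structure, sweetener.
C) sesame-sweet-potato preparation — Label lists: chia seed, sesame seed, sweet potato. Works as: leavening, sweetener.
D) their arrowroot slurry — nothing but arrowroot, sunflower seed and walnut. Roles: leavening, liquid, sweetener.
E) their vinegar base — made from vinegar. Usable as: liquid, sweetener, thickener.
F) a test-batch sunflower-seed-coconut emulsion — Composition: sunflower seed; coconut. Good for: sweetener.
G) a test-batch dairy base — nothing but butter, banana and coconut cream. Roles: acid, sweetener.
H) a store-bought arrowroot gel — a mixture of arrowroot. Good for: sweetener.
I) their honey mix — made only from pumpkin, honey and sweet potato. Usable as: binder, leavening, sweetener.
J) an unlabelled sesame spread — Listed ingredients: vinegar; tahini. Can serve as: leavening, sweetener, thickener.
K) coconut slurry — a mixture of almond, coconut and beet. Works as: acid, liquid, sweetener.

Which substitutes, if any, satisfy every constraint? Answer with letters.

A: has oat flour, so not Whole30-style — no
B: has honey, so not vegan — no
C: has sesame seed, so not sesame-free — reject
D: has walnut, so not tree-nut-free — out
E: every rule checks out — valid
F: has coconut, so not coconut-free — no
G: has butter, so not Whole30-style; has butter, so not vegan (and 1 more) — out
H: works as a sweetener, Whole30-style, no sesame — valid
I: has honey, so not vegan — out
J: has tahini, so not sesame-free — no
K: has almond, so not tree-nut-free; has coconut, so not coconut-free — out

E, H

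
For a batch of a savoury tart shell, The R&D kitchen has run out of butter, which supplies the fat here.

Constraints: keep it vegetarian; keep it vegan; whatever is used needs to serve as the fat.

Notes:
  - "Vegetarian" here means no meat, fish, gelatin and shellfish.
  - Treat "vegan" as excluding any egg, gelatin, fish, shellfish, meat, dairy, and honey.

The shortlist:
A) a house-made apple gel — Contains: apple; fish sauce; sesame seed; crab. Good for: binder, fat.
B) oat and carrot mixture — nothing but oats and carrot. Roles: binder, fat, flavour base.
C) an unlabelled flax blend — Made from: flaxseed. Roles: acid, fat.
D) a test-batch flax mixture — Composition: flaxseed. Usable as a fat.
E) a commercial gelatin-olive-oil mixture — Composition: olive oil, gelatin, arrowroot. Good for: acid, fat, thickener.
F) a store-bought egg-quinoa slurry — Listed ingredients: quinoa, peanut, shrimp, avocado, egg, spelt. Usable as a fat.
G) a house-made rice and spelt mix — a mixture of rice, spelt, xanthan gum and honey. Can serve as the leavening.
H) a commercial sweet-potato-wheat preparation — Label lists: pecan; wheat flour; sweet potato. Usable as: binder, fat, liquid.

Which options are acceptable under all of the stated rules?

B, C, D, H

A: has fish sauce, so not vegetarian; has fish sauce, so not vegan — out
B: only oats and carrot; none excluded — keep
C: all constraints satisfied — OK
D: all constraints satisfied — valid
E: has gelatin, so not vegetarian; has gelatin, so not vegan — reject
F: has shrimp, so not vegetarian; has egg, so not vegan — reject
G: not usable as a fat; has honey, so not vegan — reject
H: every rule checks out — keep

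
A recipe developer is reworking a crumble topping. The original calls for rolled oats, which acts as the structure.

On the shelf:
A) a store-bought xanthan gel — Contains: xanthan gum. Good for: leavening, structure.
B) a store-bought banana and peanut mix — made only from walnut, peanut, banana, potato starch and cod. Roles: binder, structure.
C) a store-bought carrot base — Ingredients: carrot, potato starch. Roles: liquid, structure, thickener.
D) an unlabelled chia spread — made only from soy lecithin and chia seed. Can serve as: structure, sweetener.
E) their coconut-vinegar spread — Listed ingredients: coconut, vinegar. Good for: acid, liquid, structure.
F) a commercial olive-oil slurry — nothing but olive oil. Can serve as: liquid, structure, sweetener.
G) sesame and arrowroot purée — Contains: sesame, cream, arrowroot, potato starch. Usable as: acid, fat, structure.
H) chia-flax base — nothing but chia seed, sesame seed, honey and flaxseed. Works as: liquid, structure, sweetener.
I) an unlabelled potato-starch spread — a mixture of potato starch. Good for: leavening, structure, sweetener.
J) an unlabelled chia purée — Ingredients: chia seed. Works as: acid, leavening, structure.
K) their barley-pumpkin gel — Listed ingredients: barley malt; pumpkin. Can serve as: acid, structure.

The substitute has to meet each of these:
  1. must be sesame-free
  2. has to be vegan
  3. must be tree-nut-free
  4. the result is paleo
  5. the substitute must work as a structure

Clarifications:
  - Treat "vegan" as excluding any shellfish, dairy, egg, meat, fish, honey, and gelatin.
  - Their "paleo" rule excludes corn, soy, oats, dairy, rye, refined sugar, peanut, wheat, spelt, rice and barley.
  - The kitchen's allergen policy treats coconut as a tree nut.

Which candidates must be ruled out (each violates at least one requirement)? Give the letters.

A: only xanthan gum; none excluded — keep
B: has cod, so not vegan; has peanut, so not paleo (and 1 more) — out
C: every rule checks out — valid
D: has soy lecithin, so not paleo — reject
E: has coconut, so not tree-nut-free — out
F: vegan, paleo — OK
G: has cream, so not vegan; has cream, so not paleo (and 1 more) — reject
H: has honey, so not vegan; has sesame seed, so not sesame-free — out
I: works as a structure, vegan, paleo — keep
J: only chia seed; none excluded — OK
K: has barley malt, so not paleo — no

B, D, E, G, H, K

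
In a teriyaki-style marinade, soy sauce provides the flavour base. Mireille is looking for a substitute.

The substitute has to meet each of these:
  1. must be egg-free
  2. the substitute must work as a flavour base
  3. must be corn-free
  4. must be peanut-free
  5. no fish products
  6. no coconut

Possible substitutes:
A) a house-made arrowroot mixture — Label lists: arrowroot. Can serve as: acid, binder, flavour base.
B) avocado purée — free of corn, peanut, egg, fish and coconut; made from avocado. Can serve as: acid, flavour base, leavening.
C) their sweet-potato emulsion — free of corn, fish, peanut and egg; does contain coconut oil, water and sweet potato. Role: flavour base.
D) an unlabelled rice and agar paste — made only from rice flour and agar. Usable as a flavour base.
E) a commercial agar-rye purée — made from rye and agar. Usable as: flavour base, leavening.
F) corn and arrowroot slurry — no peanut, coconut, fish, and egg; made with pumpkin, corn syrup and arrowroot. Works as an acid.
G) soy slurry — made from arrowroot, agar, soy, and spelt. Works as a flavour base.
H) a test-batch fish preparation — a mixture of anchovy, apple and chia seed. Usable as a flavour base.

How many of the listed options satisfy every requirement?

A: only arrowroot; none excluded — keep
B: no egg, no peanut — valid
C: has coconut oil, so not coconut-free — out
D: every rule checks out — OK
E: only rye and agar; none excluded — OK
F: not usable as a flavour base; has corn syrup, so not corn-free — no
G: works as a flavour base, no corn, no coconut — OK
H: has anchovy, so not fish-free — reject

5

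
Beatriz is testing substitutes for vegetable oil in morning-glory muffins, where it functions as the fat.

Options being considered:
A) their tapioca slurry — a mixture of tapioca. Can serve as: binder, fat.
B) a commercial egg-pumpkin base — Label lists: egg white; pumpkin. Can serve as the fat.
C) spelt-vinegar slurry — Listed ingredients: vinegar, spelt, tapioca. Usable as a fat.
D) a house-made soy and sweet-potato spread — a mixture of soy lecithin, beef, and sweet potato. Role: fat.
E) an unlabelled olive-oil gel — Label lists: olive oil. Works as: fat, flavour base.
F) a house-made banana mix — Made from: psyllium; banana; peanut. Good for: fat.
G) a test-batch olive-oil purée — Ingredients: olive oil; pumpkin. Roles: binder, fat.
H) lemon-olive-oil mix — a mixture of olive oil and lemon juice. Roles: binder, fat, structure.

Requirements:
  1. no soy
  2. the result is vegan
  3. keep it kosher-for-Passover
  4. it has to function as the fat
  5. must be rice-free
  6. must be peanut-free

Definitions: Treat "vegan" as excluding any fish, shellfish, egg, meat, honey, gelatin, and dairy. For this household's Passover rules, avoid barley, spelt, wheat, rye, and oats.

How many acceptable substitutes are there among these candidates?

4

A: nothing on the exclusion list — keep
B: has egg white, so not vegan — no
C: has spelt, so not kosher-for-Passover — out
D: has beef, so not vegan; has soy lecithin, so not soy-free — no
E: only olive oil; none excluded — valid
F: has peanut, so not peanut-free — out
G: works as a fat, no peanut, no rice — OK
H: no peanut, kosher-for-Passover — valid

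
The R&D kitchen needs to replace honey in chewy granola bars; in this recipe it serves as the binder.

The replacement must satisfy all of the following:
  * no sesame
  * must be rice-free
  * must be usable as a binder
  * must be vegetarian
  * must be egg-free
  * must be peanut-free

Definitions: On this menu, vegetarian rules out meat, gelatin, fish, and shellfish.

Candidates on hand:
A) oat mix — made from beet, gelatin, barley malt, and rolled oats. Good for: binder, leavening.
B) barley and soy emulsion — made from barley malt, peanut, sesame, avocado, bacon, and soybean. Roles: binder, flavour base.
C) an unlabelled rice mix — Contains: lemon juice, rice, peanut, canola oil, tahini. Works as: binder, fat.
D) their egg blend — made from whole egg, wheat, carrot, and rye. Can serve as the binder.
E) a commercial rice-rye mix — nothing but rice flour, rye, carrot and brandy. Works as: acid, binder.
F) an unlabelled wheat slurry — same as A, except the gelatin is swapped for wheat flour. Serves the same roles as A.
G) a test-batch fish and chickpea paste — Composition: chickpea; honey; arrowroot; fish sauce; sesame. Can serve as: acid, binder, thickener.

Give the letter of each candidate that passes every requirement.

A: has gelatin, so not vegetarian — out
B: has bacon, so not vegetarian; has peanut, so not peanut-free (and 1 more) — reject
C: has peanut, so not peanut-free; has tahini, so not sesame-free (and 1 more) — out
D: has whole egg, so not egg-free — reject
E: has rice flour, so not rice-free — no
F: nothing on the exclusion list — OK
G: has fish sauce, so not vegetarian; has sesame, so not sesame-free — no

F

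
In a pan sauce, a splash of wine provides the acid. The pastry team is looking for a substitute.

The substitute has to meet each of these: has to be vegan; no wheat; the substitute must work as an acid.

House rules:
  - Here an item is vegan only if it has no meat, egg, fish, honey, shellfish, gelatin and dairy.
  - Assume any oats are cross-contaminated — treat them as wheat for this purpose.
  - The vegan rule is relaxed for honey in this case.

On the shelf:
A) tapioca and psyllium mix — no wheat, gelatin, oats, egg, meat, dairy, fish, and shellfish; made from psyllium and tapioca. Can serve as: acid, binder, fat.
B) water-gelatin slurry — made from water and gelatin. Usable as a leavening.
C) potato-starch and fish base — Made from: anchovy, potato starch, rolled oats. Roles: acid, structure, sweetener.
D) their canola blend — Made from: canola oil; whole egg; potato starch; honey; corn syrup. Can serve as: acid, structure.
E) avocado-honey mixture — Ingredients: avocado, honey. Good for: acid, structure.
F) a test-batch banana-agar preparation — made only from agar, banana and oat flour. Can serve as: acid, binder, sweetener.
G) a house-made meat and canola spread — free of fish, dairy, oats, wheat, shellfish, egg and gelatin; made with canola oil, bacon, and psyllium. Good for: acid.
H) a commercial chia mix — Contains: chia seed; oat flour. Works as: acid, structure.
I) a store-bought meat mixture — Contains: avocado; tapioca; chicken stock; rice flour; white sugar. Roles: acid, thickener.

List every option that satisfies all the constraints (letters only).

A: wheat-free, vegan — valid
B: not usable as an acid; has gelatin, so not vegan — reject
C: has anchovy, so not vegan; has rolled oats, so not wheat-free — no
D: has whole egg, so not vegan — reject
E: honey is permitted under the vegan carve-out; nothing else excluded — valid
F: has oat flour, so not wheat-free — out
G: has bacon, so not vegan — out
H: has oat flour, so not wheat-free — no
I: has chicken stock, so not vegan — reject

A, E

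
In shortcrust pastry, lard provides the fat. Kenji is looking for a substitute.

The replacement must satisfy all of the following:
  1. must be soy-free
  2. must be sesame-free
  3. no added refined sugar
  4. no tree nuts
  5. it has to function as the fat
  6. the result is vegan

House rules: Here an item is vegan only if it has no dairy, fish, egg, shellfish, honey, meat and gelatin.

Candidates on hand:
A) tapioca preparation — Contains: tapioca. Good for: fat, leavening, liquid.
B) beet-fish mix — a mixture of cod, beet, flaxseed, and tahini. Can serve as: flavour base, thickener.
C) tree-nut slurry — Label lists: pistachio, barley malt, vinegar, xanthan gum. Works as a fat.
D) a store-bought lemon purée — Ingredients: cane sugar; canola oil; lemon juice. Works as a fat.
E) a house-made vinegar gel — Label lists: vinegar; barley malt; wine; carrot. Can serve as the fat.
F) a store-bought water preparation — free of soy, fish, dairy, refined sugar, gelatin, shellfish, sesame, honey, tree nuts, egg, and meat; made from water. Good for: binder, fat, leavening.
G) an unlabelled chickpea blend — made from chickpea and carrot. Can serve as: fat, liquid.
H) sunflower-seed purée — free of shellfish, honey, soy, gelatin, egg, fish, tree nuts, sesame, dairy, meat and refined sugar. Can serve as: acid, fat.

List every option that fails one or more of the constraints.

B, C, D

A: only tapioca; none excluded — keep
B: not usable as a fat; has cod, so not vegan (and 1 more) — out
C: has pistachio, so not tree-nut-free — out
D: has cane sugar, so not no-added-sugar — reject
E: nothing on the exclusion list — keep
F: works as a fat, no soy, no sesame — keep
G: no sesame, no soy — OK
H: every rule checks out — OK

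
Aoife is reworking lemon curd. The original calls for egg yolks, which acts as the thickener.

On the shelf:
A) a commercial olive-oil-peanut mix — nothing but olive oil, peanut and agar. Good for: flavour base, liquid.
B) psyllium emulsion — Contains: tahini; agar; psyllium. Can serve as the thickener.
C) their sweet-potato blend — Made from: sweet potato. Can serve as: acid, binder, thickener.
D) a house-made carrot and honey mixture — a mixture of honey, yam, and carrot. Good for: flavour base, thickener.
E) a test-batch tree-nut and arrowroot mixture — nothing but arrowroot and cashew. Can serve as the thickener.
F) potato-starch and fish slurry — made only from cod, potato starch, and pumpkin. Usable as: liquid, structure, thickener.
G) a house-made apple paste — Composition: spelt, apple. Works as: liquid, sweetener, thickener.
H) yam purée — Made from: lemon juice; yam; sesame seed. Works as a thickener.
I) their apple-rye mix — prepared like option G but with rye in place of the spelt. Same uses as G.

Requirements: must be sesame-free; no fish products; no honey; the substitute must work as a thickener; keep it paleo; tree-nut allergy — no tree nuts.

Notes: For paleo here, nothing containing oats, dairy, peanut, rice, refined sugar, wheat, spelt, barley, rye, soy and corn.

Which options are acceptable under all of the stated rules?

C

A: not usable as a thickener; has peanut, so not paleo — out
B: has tahini, so not sesame-free — out
C: every rule checks out — keep
D: has honey, so not honey-free — no
E: has cashew, so not tree-nut-free — no
F: has cod, so not fish-free — no
G: has spelt, so not paleo — reject
H: has sesame seed, so not sesame-free — out
I: has rye, so not paleo — out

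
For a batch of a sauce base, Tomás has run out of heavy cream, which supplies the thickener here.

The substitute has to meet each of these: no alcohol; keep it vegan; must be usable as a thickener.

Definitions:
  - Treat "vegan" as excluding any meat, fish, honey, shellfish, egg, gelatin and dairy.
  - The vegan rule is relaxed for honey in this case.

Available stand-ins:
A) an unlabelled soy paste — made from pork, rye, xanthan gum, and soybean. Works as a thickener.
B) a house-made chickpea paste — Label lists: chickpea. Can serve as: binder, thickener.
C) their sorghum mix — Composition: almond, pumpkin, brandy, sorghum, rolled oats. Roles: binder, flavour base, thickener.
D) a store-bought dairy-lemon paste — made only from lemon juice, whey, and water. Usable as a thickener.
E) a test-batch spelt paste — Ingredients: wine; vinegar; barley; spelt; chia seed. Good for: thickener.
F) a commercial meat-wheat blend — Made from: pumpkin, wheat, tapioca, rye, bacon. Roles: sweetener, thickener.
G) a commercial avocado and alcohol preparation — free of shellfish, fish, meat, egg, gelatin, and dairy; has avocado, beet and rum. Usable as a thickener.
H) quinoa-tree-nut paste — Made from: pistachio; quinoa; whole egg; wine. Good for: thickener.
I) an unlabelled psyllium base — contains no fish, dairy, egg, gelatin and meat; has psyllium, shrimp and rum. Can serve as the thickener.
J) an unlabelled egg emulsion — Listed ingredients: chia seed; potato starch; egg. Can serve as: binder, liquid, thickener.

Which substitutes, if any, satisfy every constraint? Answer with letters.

A: has pork, so not vegan — no
B: works as a thickener, no alcohol, vegan — valid
C: has brandy, so not alcohol-free — out
D: has whey, so not vegan — reject
E: has wine, so not alcohol-free — reject
F: has bacon, so not vegan — out
G: has rum, so not alcohol-free — no
H: has whole egg, so not vegan; has wine, so not alcohol-free — reject
I: has shrimp, so not vegan; has rum, so not alcohol-free — no
J: has egg, so not vegan — out

B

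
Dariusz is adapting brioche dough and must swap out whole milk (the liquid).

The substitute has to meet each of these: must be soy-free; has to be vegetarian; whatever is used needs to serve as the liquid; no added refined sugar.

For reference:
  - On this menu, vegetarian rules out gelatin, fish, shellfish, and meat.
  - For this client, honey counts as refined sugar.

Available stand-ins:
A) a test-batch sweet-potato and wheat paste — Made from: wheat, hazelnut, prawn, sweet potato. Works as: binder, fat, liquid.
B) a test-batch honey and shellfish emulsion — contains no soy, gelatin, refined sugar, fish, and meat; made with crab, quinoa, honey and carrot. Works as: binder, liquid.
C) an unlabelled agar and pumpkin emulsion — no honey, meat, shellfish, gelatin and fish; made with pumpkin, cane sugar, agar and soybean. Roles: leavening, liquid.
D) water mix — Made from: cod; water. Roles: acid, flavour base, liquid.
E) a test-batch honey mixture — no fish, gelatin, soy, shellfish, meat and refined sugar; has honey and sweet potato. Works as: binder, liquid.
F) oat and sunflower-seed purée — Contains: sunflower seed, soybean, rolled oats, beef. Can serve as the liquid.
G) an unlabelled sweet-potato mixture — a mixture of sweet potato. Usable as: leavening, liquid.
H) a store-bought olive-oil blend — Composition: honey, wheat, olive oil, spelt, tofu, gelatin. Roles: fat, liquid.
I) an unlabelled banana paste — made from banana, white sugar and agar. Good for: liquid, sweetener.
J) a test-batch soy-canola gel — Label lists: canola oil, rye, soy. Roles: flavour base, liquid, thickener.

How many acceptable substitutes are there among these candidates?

A: has prawn, so not vegetarian — no
B: has crab, so not vegetarian; has honey, so not no-added-sugar — out
C: has cane sugar, so not no-added-sugar; has soybean, so not soy-free — out
D: has cod, so not vegetarian — out
E: has honey, so not no-added-sugar — no
F: has beef, so not vegetarian; has soybean, so not soy-free — no
G: vegetarian, no soy — OK
H: has gelatin, so not vegetarian; has honey, so not no-added-sugar (and 1 more) — no
I: has white sugar, so not no-added-sugar — no
J: has soy, so not soy-free — no

1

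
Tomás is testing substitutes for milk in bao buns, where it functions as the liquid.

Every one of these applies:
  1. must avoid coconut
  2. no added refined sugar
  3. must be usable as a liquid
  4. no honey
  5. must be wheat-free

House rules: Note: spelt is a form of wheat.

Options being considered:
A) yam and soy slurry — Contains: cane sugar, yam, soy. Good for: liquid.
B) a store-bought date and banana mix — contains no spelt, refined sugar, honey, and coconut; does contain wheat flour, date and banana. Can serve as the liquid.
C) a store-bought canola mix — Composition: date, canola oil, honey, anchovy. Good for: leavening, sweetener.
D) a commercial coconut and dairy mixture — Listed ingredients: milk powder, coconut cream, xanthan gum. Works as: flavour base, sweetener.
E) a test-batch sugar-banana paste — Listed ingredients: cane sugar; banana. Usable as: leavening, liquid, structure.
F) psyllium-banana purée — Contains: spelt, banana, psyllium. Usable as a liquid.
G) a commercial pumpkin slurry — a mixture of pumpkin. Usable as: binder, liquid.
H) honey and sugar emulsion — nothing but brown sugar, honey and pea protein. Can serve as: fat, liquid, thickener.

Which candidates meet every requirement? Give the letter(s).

G

A: has cane sugar, so not no-added-sugar — reject
B: has wheat flour, so not wheat-free — no
C: not usable as a liquid; has honey, so not honey-free — no
D: not usable as a liquid; has coconut cream, so not coconut-free — reject
E: has cane sugar, so not no-added-sugar — no
F: has spelt, so not wheat-free — out
G: only pumpkin; none excluded — valid
H: has brown sugar, so not no-added-sugar; has honey, so not honey-free — out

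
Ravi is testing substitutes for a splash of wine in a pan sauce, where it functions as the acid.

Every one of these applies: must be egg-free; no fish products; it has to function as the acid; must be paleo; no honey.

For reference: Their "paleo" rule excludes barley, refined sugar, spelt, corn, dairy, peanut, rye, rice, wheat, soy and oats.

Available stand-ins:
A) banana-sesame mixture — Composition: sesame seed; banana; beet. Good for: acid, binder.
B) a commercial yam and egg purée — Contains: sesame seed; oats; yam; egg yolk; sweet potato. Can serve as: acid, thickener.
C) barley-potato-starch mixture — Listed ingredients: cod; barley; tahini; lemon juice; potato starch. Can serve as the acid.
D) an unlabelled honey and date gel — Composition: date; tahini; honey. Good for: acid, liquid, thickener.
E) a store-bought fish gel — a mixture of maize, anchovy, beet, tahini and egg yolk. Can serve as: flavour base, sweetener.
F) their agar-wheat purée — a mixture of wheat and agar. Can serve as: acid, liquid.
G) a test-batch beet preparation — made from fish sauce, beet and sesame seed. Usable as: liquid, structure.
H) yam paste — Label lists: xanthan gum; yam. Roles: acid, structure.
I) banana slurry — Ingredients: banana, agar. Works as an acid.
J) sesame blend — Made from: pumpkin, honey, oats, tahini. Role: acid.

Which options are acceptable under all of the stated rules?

A: every rule checks out — keep
B: has oats, so not paleo; has egg yolk, so not egg-free — out
C: has barley, so not paleo; has cod, so not fish-free — reject
D: has honey, so not honey-free — no
E: not usable as an acid; has maize, so not paleo (and 2 more) — reject
F: has wheat, so not paleo — out
G: not usable as an acid; has fish sauce, so not fish-free — no
H: works as an acid, paleo, no egg — keep
I: only banana and agar; none excluded — valid
J: has oats, so not paleo; has honey, so not honey-free — out

A, H, I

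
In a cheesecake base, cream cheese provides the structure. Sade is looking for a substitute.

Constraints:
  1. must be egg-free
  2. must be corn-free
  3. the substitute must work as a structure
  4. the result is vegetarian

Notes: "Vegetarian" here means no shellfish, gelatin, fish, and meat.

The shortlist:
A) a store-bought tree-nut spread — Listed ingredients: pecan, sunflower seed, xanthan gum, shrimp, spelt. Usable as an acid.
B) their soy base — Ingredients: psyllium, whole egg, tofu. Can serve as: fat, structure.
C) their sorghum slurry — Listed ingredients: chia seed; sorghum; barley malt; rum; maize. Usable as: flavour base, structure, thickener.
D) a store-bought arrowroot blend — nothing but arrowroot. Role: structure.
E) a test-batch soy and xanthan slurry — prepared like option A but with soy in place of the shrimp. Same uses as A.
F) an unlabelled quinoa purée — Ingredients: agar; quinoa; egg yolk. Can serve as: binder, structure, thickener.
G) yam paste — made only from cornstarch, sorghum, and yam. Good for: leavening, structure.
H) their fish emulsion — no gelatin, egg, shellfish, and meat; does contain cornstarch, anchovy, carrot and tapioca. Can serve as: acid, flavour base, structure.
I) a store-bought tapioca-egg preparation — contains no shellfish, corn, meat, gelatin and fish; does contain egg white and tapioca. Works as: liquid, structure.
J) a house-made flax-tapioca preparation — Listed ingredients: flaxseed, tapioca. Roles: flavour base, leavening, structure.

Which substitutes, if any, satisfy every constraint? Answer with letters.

D, J

A: not usable as a structure; has shrimp, so not vegetarian — out
B: has whole egg, so not egg-free — no
C: has maize, so not corn-free — no
D: only arrowroot; none excluded — OK
E: not usable as a structure — reject
F: has egg yolk, so not egg-free — out
G: has cornstarch, so not corn-free — out
H: has anchovy, so not vegetarian; has cornstarch, so not corn-free — no
I: has egg white, so not egg-free — out
J: only tapioca and flaxseed; none excluded — valid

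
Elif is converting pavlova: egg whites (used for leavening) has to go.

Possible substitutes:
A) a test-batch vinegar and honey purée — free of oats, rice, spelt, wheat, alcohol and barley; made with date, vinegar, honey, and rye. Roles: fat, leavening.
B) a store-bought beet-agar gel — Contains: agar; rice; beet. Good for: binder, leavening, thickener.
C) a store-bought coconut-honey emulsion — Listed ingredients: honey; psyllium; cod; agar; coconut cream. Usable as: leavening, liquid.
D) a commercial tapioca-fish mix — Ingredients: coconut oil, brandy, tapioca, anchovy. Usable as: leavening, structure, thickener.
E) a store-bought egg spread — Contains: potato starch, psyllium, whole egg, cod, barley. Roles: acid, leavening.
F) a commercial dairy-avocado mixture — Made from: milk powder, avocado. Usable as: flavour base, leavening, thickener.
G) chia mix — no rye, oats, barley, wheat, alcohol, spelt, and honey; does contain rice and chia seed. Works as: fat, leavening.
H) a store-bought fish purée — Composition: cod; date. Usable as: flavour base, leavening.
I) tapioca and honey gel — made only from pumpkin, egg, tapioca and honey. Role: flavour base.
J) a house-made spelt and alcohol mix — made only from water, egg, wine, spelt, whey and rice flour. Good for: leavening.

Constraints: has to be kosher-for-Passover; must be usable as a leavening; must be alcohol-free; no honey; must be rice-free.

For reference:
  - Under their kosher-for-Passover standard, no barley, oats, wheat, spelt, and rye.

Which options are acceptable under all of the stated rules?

A: has rye, so not kosher-for-Passover; has honey, so not honey-free — out
B: has rice, so not rice-free — reject
C: has honey, so not honey-free — no
D: has brandy, so not alcohol-free — out
E: has barley, so not kosher-for-Passover — out
F: works as a leavening, no alcohol, kosher-for-Passover — valid
G: has rice, so not rice-free — out
H: works as a leavening, kosher-for-Passover, no honey — valid
I: not usable as a leavening; has honey, so not honey-free — reject
J: has spelt, so not kosher-for-Passover; has rice flour, so not rice-free (and 1 more) — out

F, H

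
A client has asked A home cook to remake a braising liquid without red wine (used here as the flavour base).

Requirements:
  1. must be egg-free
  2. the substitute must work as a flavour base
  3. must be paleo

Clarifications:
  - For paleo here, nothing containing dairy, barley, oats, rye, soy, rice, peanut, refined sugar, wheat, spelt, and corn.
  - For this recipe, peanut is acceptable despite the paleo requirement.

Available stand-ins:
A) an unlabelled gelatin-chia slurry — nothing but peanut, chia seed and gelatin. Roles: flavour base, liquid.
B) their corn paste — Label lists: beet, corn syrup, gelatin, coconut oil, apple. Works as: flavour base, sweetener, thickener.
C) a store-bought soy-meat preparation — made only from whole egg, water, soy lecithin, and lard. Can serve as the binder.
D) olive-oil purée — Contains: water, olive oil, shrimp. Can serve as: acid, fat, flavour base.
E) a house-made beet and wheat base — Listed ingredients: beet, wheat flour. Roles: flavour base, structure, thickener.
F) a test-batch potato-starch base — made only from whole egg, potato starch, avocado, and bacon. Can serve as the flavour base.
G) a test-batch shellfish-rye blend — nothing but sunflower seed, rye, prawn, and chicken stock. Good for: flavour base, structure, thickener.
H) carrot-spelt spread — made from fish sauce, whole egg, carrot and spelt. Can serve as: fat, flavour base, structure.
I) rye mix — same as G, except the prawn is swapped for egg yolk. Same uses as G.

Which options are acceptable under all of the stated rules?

A, D

A: peanut is permitted under the paleo carve-out; nothing else excluded — OK
B: has corn syrup, so not paleo — reject
C: not usable as a flavour base; has soy lecithin, so not paleo (and 1 more) — reject
D: works as a flavour base, no egg, paleo — OK
E: has wheat flour, so not paleo — no
F: has whole egg, so not egg-free — no
G: has rye, so not paleo — no
H: has spelt, so not paleo; has whole egg, so not egg-free — out
I: has rye, so not paleo; has egg yolk, so not egg-free — reject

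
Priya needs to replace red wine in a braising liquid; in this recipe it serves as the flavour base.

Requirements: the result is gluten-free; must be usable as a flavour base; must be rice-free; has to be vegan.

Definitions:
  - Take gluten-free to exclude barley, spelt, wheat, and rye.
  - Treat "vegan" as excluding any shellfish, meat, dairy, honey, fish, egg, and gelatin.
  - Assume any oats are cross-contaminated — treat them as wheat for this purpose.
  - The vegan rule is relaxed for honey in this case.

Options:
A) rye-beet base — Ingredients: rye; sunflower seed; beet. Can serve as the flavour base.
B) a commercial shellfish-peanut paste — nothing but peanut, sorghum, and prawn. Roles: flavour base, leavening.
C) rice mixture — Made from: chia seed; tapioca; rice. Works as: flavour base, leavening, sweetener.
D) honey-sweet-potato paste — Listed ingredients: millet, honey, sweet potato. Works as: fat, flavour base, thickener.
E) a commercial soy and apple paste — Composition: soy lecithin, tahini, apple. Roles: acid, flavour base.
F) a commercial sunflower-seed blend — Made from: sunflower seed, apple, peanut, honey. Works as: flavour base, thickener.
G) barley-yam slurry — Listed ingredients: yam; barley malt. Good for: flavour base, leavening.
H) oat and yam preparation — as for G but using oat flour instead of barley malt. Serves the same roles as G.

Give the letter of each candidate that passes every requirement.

D, E, F

A: has rye, so not gluten-free — reject
B: has prawn, so not vegan — reject
C: has rice, so not rice-free — no
D: honey is permitted under the vegan carve-out; nothing else excluded — valid
E: only tahini, soy lecithin and apple; none excluded — OK
F: honey is permitted under the vegan carve-out; nothing else excluded — OK
G: has barley malt, so not gluten-free — out
H: has oat flour, so not gluten-free — reject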